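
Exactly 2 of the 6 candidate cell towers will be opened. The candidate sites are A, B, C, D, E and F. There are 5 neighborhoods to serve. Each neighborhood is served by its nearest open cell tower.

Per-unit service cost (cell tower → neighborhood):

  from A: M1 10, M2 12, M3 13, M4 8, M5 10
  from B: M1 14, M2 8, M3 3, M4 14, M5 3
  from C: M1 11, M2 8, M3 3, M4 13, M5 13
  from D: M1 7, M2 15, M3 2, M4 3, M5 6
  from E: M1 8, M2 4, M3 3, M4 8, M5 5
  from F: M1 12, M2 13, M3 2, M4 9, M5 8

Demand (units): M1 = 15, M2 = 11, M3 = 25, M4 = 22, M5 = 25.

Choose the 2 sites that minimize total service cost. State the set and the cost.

With exactly 2 open, each neighborhood uses its cheapest among the chosen.
{B, D}: M1→D 7·15=105, M2→B 8·11=88, M3→D 2·25=50, M4→D 3·22=66, M5→B 3·25=75. Service cost 384.
{D, E}: service cost 390
{C, D}: service cost 459
Among all 15 size-2 choices, {B, D} is lowest.

Choose B and D; total service cost 384.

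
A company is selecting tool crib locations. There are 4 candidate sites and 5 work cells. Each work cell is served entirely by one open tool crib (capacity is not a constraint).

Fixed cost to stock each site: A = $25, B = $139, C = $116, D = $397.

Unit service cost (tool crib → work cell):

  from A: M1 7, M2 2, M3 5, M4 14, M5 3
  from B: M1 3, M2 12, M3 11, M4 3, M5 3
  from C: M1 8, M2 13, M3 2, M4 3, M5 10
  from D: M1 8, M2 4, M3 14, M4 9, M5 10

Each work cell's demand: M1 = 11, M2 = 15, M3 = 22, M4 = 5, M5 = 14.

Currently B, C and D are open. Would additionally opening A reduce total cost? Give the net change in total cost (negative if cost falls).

Yes — net change −5 (cost falls by 5).

Current service cost with {B, C, D}: 194.
Adding A: each work cell re-picks its cheapest; new service cost 164, saving 30.
Extra fixed cost: 25. Net change = 25 − 30 = -5.
(Totals: 846 → 841.)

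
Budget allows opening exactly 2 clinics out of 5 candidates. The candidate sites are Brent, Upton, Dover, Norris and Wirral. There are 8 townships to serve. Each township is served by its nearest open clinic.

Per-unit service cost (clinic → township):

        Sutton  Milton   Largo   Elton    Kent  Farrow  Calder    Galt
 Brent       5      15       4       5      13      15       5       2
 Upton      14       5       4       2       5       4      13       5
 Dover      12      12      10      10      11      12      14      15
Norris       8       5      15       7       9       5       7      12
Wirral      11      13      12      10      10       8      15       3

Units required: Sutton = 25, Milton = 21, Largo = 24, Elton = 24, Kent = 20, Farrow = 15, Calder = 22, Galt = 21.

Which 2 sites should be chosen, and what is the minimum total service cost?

With exactly 2 open, each township uses its cheapest among the chosen.
{Brent, Upton}: Sutton→Brent 5·25=125, Milton→Upton 5·21=105, Largo→Brent 4·24=96, Elton→Upton 2·24=48, Kent→Upton 5·20=100, Farrow→Upton 4·15=60, Calder→Brent 5·22=110, Galt→Brent 2·21=42. Service cost 686.
{Brent, Norris}: service cost 853
{Upton, Norris}: service cost 868
Among all 10 size-2 choices, {Brent, Upton} is lowest.

Choose Brent and Upton; total service cost 686.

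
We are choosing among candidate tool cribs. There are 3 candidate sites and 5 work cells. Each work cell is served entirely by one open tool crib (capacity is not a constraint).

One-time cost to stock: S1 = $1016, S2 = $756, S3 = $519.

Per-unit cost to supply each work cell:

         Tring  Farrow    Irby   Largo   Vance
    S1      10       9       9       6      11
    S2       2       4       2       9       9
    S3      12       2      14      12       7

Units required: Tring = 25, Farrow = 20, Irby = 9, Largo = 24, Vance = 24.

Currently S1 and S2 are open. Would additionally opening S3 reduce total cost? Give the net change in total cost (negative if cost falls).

No — net change +431 (cost rises by 431).

Current service cost with {S1, S2}: 508.
Adding S3: each work cell re-picks its cheapest; new service cost 420, saving 88.
Extra fixed cost: 519. Net change = 519 − 88 = 431.
(Totals: 2280 → 2711.)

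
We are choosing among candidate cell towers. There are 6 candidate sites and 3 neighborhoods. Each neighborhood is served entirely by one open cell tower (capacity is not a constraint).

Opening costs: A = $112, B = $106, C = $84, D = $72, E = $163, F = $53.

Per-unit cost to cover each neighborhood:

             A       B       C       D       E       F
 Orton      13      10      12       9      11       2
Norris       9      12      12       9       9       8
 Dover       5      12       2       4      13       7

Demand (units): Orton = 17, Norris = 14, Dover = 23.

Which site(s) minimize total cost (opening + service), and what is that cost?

For any fixed open set, each neighborhood goes to its cheapest open site; total = fixed + service.
{C, F}: Orton→F 2·17=34, Norris→F 8·14=112, Dover→C 2·23=46. Service 192; fixed 137; total 329.
{F}: Orton→F 2·17=34, Norris→F 8·14=112, Dover→F 7·23=161. Service 307; fixed 53; total 360.
{D, F}: Orton→F 2·17=34, Norris→F 8·14=112, Dover→D 4·23=92. Service 238; fixed 125; total 363.
{A, B, C, D, E, F}: Orton→F 2·17=34, Norris→F 8·14=112, Dover→C 2·23=46. Service 192; fixed 590; total 782.
No other subset beats 329.

Open C and F; minimum total cost 329.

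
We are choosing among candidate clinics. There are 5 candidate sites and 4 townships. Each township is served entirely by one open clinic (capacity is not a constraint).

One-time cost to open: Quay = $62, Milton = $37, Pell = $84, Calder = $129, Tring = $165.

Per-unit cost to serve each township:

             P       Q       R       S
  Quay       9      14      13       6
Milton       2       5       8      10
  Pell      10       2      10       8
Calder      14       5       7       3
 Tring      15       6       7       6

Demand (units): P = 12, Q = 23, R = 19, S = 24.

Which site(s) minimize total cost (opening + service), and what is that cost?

Open Milton and Calder; minimum total cost 510.

For any fixed open set, each township goes to its cheapest open site; total = fixed + service.
{Milton, Calder}: P→Milton 2·12=24, Q→Milton 5·23=115, R→Calder 7·19=133, S→Calder 3·24=72. Service 344; fixed 166; total 510.
{Milton, Pell, Calder}: P→Milton 2·12=24, Q→Pell 2·23=46, R→Calder 7·19=133, S→Calder 3·24=72. Service 275; fixed 250; total 525.
{Quay, Milton}: service 435 + fixed 99 = 534
{Quay, Milton, Pell, Calder, Tring}: service 275 + fixed 477 = 752
No other subset beats 510.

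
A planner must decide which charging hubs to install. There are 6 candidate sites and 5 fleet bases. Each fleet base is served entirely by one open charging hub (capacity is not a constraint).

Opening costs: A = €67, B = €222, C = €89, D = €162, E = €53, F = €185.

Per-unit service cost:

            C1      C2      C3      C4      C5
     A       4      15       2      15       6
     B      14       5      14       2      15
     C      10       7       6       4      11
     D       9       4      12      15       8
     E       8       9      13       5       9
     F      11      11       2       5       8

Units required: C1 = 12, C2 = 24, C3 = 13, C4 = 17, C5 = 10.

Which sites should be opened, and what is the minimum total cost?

For any fixed open set, each fleet base goes to its cheapest open site; total = fixed + service.
{A, C}: C1→A 4·12=48, C2→C 7·24=168, C3→A 2·13=26, C4→C 4·17=68, C5→A 6·10=60. Service 370; fixed 156; total 526.
{A, E}: service 435 + fixed 120 = 555
{A, B}: service 288 + fixed 289 = 577
{A, B, C, D, E, F}: service 264 + fixed 778 = 1042
No other subset beats 526.

Open A and C; minimum total cost 526.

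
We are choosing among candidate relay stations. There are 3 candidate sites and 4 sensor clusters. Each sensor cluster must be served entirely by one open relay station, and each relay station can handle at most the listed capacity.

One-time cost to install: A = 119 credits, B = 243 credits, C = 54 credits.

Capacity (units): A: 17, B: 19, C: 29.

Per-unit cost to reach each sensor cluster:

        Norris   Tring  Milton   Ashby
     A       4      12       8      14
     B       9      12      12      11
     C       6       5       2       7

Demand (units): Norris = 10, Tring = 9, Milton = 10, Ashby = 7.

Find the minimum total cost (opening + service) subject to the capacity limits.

Open {A, C}: Norris→A 4·10=40, Tring→C 5·9=45, Milton→C 2·10=20, Ashby→C 7·7=49.
Loads: A carries 10/17, C carries 26/29. Service 154; fixed 173; total 327.
Next best feasible plan costs 376.

Minimum total cost: 327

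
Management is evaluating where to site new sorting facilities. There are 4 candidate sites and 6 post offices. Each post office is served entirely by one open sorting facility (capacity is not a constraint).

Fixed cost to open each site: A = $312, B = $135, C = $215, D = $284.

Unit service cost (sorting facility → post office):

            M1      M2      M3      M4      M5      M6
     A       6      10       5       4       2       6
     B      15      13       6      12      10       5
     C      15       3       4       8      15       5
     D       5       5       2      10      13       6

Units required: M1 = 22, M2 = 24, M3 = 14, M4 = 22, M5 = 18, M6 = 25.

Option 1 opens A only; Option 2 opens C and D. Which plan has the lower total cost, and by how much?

Option 1: {A}: M1→A 6·22=132, M2→A 10·24=240, M3→A 5·14=70, M4→A 4·22=88, M5→A 2·18=36, M6→A 6·25=150. Service 716; fixed 312; total 1028.
Option 2: {C, D}: M1→D 5·22=110, M2→C 3·24=72, M3→D 2·14=28, M4→C 8·22=176, M5→D 13·18=234, M6→C 5·25=125. Service 745; fixed 499; total 1244.
Difference: |1028 − 1244| = 216.

Option 1 is cheaper by 216.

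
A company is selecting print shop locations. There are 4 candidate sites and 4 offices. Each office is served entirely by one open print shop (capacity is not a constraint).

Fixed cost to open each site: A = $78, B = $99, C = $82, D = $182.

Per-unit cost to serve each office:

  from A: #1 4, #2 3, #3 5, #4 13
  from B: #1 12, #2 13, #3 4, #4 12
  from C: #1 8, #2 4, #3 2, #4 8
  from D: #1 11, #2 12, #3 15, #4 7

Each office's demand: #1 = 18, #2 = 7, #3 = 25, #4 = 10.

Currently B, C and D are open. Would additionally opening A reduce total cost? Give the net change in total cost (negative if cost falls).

Current service cost with {B, C, D}: 292.
Adding A: each office re-picks its cheapest; new service cost 213, saving 79.
Extra fixed cost: 78. Net change = 78 − 79 = -1.
(Totals: 655 → 654.)

Yes — net change −1 (cost falls by 1).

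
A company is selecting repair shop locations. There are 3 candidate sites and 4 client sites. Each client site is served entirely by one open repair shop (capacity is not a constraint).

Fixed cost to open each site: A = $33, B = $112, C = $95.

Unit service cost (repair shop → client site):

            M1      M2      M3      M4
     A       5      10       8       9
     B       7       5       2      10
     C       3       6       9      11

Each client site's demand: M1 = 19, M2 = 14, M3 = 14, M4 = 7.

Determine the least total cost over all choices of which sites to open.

Minimum total cost: 401

For any fixed open set, each client site goes to its cheapest open site; total = fixed + service.
{A, B}: M1→A 5·19=95, M2→B 5·14=70, M3→B 2·14=28, M4→A 9·7=63. Service 256; fixed 145; total 401.
{B}: service 301 + fixed 112 = 413
{B, C}: service 225 + fixed 207 = 432
{A, B, C}: M1→C 3·19=57, M2→B 5·14=70, M3→B 2·14=28, M4→A 9·7=63. Service 218; fixed 240; total 458.
No other subset beats 401.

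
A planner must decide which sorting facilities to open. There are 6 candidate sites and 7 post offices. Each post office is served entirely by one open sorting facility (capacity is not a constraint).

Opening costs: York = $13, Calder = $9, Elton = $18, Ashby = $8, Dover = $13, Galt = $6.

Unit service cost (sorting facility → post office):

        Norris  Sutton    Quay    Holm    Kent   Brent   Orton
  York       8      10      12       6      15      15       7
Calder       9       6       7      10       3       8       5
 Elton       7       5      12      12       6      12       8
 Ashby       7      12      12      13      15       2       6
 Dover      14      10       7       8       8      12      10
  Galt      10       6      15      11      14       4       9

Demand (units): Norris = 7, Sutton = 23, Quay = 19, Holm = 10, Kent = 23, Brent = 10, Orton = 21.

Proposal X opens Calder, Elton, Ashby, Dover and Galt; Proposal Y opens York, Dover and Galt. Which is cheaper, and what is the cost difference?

Proposal X is cheaper by 165.

Proposal X: {Calder, Elton, Ashby, Dover, Galt}: Norris→Elton 7·7=49, Sutton→Elton 5·23=115, Quay→Calder 7·19=133, Holm→Dover 8·10=80, Kent→Calder 3·23=69, Brent→Ashby 2·10=20, Orton→Calder 5·21=105. Service 571; fixed 54; total 625.
Proposal Y: {York, Dover, Galt}: Norris→York 8·7=56, Sutton→Galt 6·23=138, Quay→Dover 7·19=133, Holm→York 6·10=60, Kent→Dover 8·23=184, Brent→Galt 4·10=40, Orton→York 7·21=147. Service 758; fixed 32; total 790.
Difference: |625 − 790| = 165.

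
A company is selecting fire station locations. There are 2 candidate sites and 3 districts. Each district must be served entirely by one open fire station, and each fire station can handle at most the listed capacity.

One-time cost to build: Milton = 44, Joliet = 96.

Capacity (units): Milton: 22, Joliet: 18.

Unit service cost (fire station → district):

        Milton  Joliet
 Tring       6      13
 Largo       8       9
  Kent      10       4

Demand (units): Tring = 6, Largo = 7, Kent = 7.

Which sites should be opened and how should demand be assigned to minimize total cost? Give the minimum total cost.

Minimum total cost: 206

Open {Milton}: Tring→Milton 6·6=36, Largo→Milton 8·7=56, Kent→Milton 10·7=70.
Loads: Milton carries 20/22. Service 162; fixed 44; total 206.
Next best feasible plan costs 260.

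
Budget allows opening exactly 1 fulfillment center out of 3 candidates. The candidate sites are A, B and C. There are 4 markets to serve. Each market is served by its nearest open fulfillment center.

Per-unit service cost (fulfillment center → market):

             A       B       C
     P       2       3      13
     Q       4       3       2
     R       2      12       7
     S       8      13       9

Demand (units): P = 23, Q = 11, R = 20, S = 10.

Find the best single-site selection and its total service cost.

Choose A only; total service cost 210.

With exactly 1 open, each market uses its cheapest among the chosen.
{A}: P→A 2·23=46, Q→A 4·11=44, R→A 2·20=40, S→A 8·10=80. Service cost 210.
{B}: service cost 472
{C}: service cost 551
Among all 3 size-1 choices, {A} is lowest.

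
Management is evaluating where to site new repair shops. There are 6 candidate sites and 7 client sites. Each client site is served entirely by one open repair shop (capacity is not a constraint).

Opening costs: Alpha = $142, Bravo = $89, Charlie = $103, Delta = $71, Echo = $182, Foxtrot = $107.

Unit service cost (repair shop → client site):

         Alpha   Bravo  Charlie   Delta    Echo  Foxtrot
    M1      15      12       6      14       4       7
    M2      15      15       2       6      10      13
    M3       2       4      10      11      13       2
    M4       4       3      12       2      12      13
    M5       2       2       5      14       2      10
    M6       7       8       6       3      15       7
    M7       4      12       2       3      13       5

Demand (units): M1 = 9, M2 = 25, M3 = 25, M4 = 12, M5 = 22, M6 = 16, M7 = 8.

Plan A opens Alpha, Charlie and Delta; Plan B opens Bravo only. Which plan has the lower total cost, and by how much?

Plan A is cheaper by 374.

Plan A: {Alpha, Charlie, Delta}: M1→Charlie 6·9=54, M2→Charlie 2·25=50, M3→Alpha 2·25=50, M4→Delta 2·12=24, M5→Alpha 2·22=44, M6→Delta 3·16=48, M7→Charlie 2·8=16. Service 286; fixed 316; total 602.
Plan B: {Bravo}: M1→Bravo 12·9=108, M2→Bravo 15·25=375, M3→Bravo 4·25=100, M4→Bravo 3·12=36, M5→Bravo 2·22=44, M6→Bravo 8·16=128, M7→Bravo 12·8=96. Service 887; fixed 89; total 976.
Difference: |602 − 976| = 374.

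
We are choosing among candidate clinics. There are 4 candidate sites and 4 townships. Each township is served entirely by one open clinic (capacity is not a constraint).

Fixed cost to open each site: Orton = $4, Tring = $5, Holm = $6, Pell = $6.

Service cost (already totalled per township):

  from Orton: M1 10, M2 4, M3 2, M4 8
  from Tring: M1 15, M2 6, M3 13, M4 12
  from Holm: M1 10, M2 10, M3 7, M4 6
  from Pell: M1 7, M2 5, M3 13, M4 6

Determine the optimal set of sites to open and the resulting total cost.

For any fixed open set, each township goes to its cheapest open site; total = fixed + service.
{Orton}: M1→Orton 10, M2→Orton 4, M3→Orton 2, M4→Orton 8. Service 24; fixed 4; total 28.
{Orton, Pell}: M1→Pell 7, M2→Orton 4, M3→Orton 2, M4→Pell 6. Service 19; fixed 10; total 29.
{Orton, Holm}: service 22 + fixed 10 = 32
{Orton, Tring, Holm, Pell}: M1→Pell 7, M2→Orton 4, M3→Orton 2, M4→Holm 6. Service 19; fixed 21; total 40.
(All 15 nonempty subsets were checked; Orton only is lowest.)

Open Orton only; minimum total cost 28.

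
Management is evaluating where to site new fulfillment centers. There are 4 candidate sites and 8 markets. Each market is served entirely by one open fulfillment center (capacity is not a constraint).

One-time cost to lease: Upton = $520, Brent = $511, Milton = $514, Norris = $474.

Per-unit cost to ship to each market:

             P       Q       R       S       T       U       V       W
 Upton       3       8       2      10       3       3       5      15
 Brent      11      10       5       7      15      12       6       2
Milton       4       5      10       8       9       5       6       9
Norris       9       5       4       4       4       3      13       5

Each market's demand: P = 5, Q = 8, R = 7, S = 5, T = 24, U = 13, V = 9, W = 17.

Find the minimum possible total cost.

Minimum total cost: 944

For any fixed open set, each market goes to its cheapest open site; total = fixed + service.
{Norris}: P→Norris 9·5=45, Q→Norris 5·8=40, R→Norris 4·7=28, S→Norris 4·5=20, T→Norris 4·24=96, U→Norris 3·13=39, V→Norris 13·9=117, W→Norris 5·17=85. Service 470; fixed 474; total 944.
{Upton}: service 554 + fixed 520 = 1074
{Milton}: service 658 + fixed 514 = 1172
{Upton, Brent, Milton, Norris}: service 279 + fixed 2019 = 2298
(All 15 nonempty subsets were checked; Norris only is lowest.)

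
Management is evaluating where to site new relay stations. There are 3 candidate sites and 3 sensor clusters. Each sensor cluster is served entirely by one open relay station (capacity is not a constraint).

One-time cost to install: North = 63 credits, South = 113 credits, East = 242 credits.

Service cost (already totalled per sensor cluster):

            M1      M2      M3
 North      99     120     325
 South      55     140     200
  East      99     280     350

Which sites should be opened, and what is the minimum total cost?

Open South only; minimum total cost 508.

For any fixed open set, each sensor cluster goes to its cheapest open site; total = fixed + service.
{South}: M1→South 55, M2→South 140, M3→South 200. Service 395; fixed 113; total 508.
{North, South}: M1→South 55, M2→North 120, M3→South 200. Service 375; fixed 176; total 551.
{North}: service 544 + fixed 63 = 607
{North, South, East}: service 375 + fixed 418 = 793
No other subset beats 508.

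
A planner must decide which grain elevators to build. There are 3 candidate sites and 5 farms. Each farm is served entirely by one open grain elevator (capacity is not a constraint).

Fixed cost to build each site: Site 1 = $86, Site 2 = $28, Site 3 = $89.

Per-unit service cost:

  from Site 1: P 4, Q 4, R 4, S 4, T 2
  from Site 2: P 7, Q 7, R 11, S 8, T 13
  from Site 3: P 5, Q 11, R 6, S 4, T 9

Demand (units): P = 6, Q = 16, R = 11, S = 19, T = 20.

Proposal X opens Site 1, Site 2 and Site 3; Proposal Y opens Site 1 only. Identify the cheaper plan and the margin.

Proposal X: {Site 1, Site 2, Site 3}: P→Site 1 4·6=24, Q→Site 1 4·16=64, R→Site 1 4·11=44, S→Site 1 4·19=76, T→Site 1 2·20=40. Service 248; fixed 203; total 451.
Proposal Y: {Site 1}: P→Site 1 4·6=24, Q→Site 1 4·16=64, R→Site 1 4·11=44, S→Site 1 4·19=76, T→Site 1 2·20=40. Service 248; fixed 86; total 334.
Difference: |451 − 334| = 117.

Proposal Y is cheaper by 117.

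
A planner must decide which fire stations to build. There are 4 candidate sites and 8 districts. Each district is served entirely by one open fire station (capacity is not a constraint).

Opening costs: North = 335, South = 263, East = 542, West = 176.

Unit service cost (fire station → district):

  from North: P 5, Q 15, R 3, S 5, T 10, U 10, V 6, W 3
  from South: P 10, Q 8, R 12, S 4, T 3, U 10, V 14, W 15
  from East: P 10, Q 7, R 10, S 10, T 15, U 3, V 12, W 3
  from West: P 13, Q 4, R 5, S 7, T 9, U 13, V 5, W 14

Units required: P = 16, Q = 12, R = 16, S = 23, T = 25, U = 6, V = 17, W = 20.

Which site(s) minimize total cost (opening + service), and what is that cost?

For any fixed open set, each district goes to its cheapest open site; total = fixed + service.
{North, South}: P→North 5·16=80, Q→South 8·12=96, R→North 3·16=48, S→South 4·23=92, T→South 3·25=75, U→North 10·6=60, V→North 6·17=102, W→North 3·20=60. Service 613; fixed 598; total 1211.
{North}: service 895 + fixed 335 = 1230
{North, West}: P→North 5·16=80, Q→West 4·12=48, R→North 3·16=48, S→North 5·23=115, T→West 9·25=225, U→North 10·6=60, V→West 5·17=85, W→North 3·20=60. Service 721; fixed 511; total 1232.
{North, South, East, West}: service 506 + fixed 1316 = 1822
No other subset beats 1211.

Open North and South; minimum total cost 1211.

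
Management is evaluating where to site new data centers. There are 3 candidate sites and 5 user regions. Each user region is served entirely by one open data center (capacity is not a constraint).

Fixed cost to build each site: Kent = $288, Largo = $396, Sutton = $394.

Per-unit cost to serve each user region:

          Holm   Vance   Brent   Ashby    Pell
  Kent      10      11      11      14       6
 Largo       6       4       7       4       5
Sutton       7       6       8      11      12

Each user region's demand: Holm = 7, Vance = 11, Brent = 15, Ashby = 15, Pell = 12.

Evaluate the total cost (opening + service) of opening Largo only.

Total cost: 707

Each user region is assigned to its cheapest site among the open ones.
{Largo}: Holm→Largo 6·7=42, Vance→Largo 4·11=44, Brent→Largo 7·15=105, Ashby→Largo 4·15=60, Pell→Largo 5·12=60. Service 311; fixed 396; total 707.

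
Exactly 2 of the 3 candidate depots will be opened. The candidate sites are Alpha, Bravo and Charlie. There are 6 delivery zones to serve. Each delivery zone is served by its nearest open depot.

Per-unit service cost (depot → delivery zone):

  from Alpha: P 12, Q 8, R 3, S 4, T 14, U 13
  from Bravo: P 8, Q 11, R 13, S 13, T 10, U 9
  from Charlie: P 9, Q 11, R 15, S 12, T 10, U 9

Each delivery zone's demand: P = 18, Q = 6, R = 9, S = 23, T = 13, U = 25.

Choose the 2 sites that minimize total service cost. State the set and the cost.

With exactly 2 open, each delivery zone uses its cheapest among the chosen.
{Alpha, Bravo}: P→Bravo 8·18=144, Q→Alpha 8·6=48, R→Alpha 3·9=27, S→Alpha 4·23=92, T→Bravo 10·13=130, U→Bravo 9·25=225. Service cost 666.
{Alpha, Charlie}: service cost 684
{Bravo, Charlie}: service cost 958
Among all 3 size-2 choices, {Alpha, Bravo} is lowest.

Choose Alpha and Bravo; total service cost 666.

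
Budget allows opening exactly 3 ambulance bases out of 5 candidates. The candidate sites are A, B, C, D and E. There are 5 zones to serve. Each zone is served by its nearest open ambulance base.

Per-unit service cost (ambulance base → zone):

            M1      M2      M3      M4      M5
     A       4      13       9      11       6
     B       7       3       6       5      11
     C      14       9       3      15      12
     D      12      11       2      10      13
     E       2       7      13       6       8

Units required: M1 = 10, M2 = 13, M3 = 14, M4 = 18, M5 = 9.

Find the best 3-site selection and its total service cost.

Choose B, D and E; total service cost 249.

With exactly 3 open, each zone uses its cheapest among the chosen.
{B, D, E}: M1→E 2·10=20, M2→B 3·13=39, M3→D 2·14=28, M4→B 5·18=90, M5→E 8·9=72. Service cost 249.
{A, B, D}: service cost 251
{B, C, E}: service cost 263
Among all 10 size-3 choices, {B, D, E} is lowest.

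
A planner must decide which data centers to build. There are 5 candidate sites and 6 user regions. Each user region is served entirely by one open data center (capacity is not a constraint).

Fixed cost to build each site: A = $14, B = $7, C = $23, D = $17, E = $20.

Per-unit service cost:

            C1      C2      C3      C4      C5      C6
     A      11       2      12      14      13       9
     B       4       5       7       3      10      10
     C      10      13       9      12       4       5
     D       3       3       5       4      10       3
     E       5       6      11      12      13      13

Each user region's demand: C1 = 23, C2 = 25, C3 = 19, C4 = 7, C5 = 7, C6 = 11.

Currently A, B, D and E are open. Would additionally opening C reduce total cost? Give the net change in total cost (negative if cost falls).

Current service cost with {A, B, D, E}: 338.
Adding C: each user region re-picks its cheapest; new service cost 296, saving 42.
Extra fixed cost: 23. Net change = 23 − 42 = -19.
(Totals: 396 → 377.)

Yes — net change −19 (cost falls by 19).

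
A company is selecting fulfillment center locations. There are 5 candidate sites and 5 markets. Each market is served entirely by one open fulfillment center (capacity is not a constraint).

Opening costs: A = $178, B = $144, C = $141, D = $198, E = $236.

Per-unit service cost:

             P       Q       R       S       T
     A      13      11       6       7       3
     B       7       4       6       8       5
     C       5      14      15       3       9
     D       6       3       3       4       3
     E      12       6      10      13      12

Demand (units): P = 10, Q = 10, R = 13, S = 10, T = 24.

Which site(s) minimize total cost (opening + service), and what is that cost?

For any fixed open set, each market goes to its cheapest open site; total = fixed + service.
{D}: P→D 6·10=60, Q→D 3·10=30, R→D 3·13=39, S→D 4·10=40, T→D 3·24=72. Service 241; fixed 198; total 439.
{B}: P→B 7·10=70, Q→B 4·10=40, R→B 6·13=78, S→B 8·10=80, T→B 5·24=120. Service 388; fixed 144; total 532.
{C, D}: P→C 5·10=50, Q→D 3·10=30, R→D 3·13=39, S→C 3·10=30, T→D 3·24=72. Service 221; fixed 339; total 560.
{A, B, C, D, E}: P→C 5·10=50, Q→D 3·10=30, R→D 3·13=39, S→C 3·10=30, T→A 3·24=72. Service 221; fixed 897; total 1118.
No other subset beats 439.

Open D only; minimum total cost 439.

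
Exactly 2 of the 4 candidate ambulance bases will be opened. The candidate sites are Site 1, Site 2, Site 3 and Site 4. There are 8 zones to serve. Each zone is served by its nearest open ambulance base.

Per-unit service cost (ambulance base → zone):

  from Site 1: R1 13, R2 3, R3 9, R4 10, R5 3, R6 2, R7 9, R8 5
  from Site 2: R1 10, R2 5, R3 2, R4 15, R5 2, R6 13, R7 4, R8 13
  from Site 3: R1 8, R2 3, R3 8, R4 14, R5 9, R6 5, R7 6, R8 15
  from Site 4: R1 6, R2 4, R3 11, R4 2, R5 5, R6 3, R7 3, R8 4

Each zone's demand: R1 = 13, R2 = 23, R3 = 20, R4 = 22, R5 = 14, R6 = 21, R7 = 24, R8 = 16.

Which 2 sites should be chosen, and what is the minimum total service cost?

With exactly 2 open, each zone uses its cheapest among the chosen.
{Site 2, Site 4}: R1→Site 4 6·13=78, R2→Site 4 4·23=92, R3→Site 2 2·20=40, R4→Site 4 2·22=44, R5→Site 2 2·14=28, R6→Site 4 3·21=63, R7→Site 4 3·24=72, R8→Site 4 4·16=64. Service cost 481.
{Site 1, Site 4}: service cost 591
{Site 3, Site 4}: service cost 620
Among all 6 size-2 choices, {Site 2, Site 4} is lowest.

Choose Site 2 and Site 4; total service cost 481.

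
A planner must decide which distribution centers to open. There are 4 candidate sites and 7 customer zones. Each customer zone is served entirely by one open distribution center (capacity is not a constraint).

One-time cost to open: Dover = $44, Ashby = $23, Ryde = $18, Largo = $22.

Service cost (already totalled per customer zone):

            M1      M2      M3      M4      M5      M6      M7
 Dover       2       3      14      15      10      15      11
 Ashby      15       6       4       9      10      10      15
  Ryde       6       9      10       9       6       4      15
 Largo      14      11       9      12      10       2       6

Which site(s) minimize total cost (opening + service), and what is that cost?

For any fixed open set, each customer zone goes to its cheapest open site; total = fixed + service.
{Ryde}: M1→Ryde 6, M2→Ryde 9, M3→Ryde 10, M4→Ryde 9, M5→Ryde 6, M6→Ryde 4, M7→Ryde 15. Service 59; fixed 18; total 77.
{Largo}: service 64 + fixed 22 = 86
{Ryde, Largo}: M1→Ryde 6, M2→Ryde 9, M3→Largo 9, M4→Ryde 9, M5→Ryde 6, M6→Largo 2, M7→Largo 6. Service 47; fixed 40; total 87.
{Dover, Ashby, Ryde, Largo}: service 32 + fixed 107 = 139
No other subset beats 77.

Open Ryde only; minimum total cost 77.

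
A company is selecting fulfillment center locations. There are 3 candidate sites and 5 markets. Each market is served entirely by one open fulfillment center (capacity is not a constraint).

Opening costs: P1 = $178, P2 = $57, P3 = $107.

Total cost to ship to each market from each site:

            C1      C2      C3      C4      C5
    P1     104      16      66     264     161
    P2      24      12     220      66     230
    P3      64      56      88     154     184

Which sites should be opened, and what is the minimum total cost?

For any fixed open set, each market goes to its cheapest open site; total = fixed + service.
{P2, P3}: C1→P2 24, C2→P2 12, C3→P3 88, C4→P2 66, C5→P3 184. Service 374; fixed 164; total 538.
{P1, P2}: service 329 + fixed 235 = 564
{P2}: C1→P2 24, C2→P2 12, C3→P2 220, C4→P2 66, C5→P2 230. Service 552; fixed 57; total 609.
{P1, P2, P3}: C1→P2 24, C2→P2 12, C3→P1 66, C4→P2 66, C5→P1 161. Service 329; fixed 342; total 671.
(All 7 nonempty subsets were checked; P2 and P3 is lowest.)

Open P2 and P3; minimum total cost 538.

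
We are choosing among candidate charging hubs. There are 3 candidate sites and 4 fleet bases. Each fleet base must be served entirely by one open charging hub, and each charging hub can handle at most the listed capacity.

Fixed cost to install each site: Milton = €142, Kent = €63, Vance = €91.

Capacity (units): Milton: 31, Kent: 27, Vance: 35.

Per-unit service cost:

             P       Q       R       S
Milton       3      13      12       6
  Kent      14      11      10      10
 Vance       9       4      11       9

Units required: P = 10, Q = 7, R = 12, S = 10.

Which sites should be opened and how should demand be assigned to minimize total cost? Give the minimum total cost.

Open {Kent, Vance}: P→Vance 9·10=90, Q→Vance 4·7=28, R→Kent 10·12=120, S→Vance 9·10=90.
Loads: Kent carries 12/27, Vance carries 27/35. Service 328; fixed 154; total 482.
Next best feasible plan costs 483.

Minimum total cost: 482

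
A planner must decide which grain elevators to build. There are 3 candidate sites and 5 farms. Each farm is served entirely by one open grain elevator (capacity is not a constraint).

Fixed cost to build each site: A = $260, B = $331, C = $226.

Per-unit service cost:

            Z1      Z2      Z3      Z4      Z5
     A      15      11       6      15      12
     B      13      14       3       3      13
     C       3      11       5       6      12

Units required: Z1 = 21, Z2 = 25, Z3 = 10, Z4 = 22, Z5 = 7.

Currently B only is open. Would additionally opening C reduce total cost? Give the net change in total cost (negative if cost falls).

Yes — net change −66 (cost falls by 66).

Current service cost with {B}: 810.
Adding C: each farm re-picks its cheapest; new service cost 518, saving 292.
Extra fixed cost: 226. Net change = 226 − 292 = -66.
(Totals: 1141 → 1075.)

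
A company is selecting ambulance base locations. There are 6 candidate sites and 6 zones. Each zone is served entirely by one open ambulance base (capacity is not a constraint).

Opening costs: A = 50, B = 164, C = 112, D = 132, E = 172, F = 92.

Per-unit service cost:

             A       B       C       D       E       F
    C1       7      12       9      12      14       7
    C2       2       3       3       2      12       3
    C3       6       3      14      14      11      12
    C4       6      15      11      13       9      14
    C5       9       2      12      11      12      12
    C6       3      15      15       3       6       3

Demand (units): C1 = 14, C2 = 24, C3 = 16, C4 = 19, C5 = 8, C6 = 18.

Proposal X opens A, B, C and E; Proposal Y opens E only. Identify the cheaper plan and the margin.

Proposal X is cheaper by 331.

Proposal X: {A, B, C, E}: C1→A 7·14=98, C2→A 2·24=48, C3→B 3·16=48, C4→A 6·19=114, C5→B 2·8=16, C6→A 3·18=54. Service 378; fixed 498; total 876.
Proposal Y: {E}: C1→E 14·14=196, C2→E 12·24=288, C3→E 11·16=176, C4→E 9·19=171, C5→E 12·8=96, C6→E 6·18=108. Service 1035; fixed 172; total 1207.
Difference: |876 − 1207| = 331.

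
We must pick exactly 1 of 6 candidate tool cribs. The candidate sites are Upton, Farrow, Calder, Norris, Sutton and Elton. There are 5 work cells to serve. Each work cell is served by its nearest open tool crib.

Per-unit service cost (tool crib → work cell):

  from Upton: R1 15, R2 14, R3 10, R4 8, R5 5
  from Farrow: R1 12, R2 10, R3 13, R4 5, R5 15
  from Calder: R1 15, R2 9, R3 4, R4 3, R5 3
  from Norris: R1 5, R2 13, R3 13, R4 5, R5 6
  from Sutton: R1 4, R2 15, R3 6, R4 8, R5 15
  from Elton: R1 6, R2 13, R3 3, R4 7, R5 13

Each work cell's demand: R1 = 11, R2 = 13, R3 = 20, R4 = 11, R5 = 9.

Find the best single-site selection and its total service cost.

With exactly 1 open, each work cell uses its cheapest among the chosen.
{Calder}: R1→Calder 15·11=165, R2→Calder 9·13=117, R3→Calder 4·20=80, R4→Calder 3·11=33, R5→Calder 3·9=27. Service cost 422.
{Elton}: service cost 489
{Sutton}: service cost 582
Among all 6 size-1 choices, {Calder} is lowest.

Choose Calder only; total service cost 422.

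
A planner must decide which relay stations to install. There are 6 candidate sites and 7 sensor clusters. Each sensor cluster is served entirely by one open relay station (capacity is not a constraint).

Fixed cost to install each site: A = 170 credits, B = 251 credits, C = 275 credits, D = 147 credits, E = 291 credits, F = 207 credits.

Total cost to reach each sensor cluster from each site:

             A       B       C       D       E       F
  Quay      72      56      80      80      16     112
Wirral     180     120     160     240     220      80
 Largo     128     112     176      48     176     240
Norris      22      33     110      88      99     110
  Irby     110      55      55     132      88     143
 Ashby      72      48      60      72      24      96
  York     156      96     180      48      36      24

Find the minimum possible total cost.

For any fixed open set, each sensor cluster goes to its cheapest open site; total = fixed + service.
{B}: Quay→B 56, Wirral→B 120, Largo→B 112, Norris→B 33, Irby→B 55, Ashby→B 48, York→B 96. Service 520; fixed 251; total 771.
{B, D}: Quay→B 56, Wirral→B 120, Largo→D 48, Norris→B 33, Irby→B 55, Ashby→B 48, York→D 48. Service 408; fixed 398; total 806.
{D}: Quay→D 80, Wirral→D 240, Largo→D 48, Norris→D 88, Irby→D 132, Ashby→D 72, York→D 48. Service 708; fixed 147; total 855.
{A, B, C, D, E, F}: service 269 + fixed 1341 = 1610
No other subset beats 771.

Minimum total cost: 771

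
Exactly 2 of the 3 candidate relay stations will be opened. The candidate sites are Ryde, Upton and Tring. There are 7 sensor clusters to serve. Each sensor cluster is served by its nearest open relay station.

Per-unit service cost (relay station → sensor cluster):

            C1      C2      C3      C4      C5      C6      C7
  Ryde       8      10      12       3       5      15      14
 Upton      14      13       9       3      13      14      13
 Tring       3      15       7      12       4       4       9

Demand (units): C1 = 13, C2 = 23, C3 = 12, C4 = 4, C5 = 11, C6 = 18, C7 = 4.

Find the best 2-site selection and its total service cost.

With exactly 2 open, each sensor cluster uses its cheapest among the chosen.
{Ryde, Tring}: C1→Tring 3·13=39, C2→Ryde 10·23=230, C3→Tring 7·12=84, C4→Ryde 3·4=12, C5→Tring 4·11=44, C6→Tring 4·18=72, C7→Tring 9·4=36. Service cost 517.
{Upton, Tring}: service cost 586
{Ryde, Upton}: service cost 813
Among all 3 size-2 choices, {Ryde, Tring} is lowest.

Choose Ryde and Tring; total service cost 517.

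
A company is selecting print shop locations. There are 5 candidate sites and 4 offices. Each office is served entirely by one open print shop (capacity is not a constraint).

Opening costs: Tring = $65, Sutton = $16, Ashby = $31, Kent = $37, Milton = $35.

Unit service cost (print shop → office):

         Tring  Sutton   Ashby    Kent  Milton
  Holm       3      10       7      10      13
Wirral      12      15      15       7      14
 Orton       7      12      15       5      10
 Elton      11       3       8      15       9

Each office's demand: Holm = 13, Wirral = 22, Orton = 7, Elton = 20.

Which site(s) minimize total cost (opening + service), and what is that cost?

For any fixed open set, each office goes to its cheapest open site; total = fixed + service.
{Tring, Sutton, Kent}: Holm→Tring 3·13=39, Wirral→Kent 7·22=154, Orton→Kent 5·7=35, Elton→Sutton 3·20=60. Service 288; fixed 118; total 406.
{Sutton, Ashby, Kent}: Holm→Ashby 7·13=91, Wirral→Kent 7·22=154, Orton→Kent 5·7=35, Elton→Sutton 3·20=60. Service 340; fixed 84; total 424.
{Sutton, Kent}: service 379 + fixed 53 = 432
{Tring, Sutton, Ashby, Kent, Milton}: Holm→Tring 3·13=39, Wirral→Kent 7·22=154, Orton→Kent 5·7=35, Elton→Sutton 3·20=60. Service 288; fixed 184; total 472.
No other subset beats 406.

Open Tring, Sutton and Kent; minimum total cost 406.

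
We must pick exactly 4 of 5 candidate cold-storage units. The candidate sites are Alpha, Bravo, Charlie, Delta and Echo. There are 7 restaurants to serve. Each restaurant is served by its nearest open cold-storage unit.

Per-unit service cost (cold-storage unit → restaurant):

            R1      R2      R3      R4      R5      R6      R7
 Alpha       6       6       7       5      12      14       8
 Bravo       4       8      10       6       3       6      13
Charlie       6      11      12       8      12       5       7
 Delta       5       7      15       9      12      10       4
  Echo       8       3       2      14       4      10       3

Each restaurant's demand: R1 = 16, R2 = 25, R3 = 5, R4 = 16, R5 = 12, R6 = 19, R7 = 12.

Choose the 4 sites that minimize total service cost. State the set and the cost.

Choose Alpha, Bravo, Charlie and Echo; total service cost 396.

With exactly 4 open, each restaurant uses its cheapest among the chosen.
{Alpha, Bravo, Charlie, Echo}: R1→Bravo 4·16=64, R2→Echo 3·25=75, R3→Echo 2·5=10, R4→Alpha 5·16=80, R5→Bravo 3·12=36, R6→Charlie 5·19=95, R7→Echo 3·12=36. Service cost 396.
{Bravo, Charlie, Delta, Echo}: service cost 412
{Alpha, Bravo, Delta, Echo}: service cost 415
Among all 5 size-4 choices, {Alpha, Bravo, Charlie, Echo} is lowest.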